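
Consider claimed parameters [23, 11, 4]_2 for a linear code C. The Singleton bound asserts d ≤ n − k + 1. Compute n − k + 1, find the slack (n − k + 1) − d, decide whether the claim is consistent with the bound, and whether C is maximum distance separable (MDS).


Singleton RHS = n − k + 1 = 13, slack = 9, bound satisfied, not MDS.

Singleton bound: d ≤ n − k + 1.
Here n = 23, k = 11, so n − k + 1 = 13.
Given d = 4, check d ≤ 13: YES.
Slack = (n − k + 1) − d = 9.
The code is NOT MDS (slack = 9 > 0).
Description: the claimed parameters are [23, 11, 4]_2; such a code would be non-MDS.


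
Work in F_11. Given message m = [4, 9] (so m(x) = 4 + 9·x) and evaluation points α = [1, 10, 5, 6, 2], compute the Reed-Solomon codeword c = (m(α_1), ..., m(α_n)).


c = [2, 6, 5, 3, 0]

Message polynomial: m(x) = 4 + 9·x (mod 11).
For each evaluation point α_i, compute m(α_i) mod 11:
  α_1 = 1: Horner steps 9 → 2, so m(1) = 2.
  α_2 = 10: Horner steps 9 → 6, so m(10) = 6.
  α_3 = 5: Horner steps 9 → 5, so m(5) = 5.
  α_4 = 6: Horner steps 9 → 3, so m(6) = 3.
  α_5 = 2: Horner steps 9 → 0, so m(2) = 0.
Codeword c = [2, 6, 5, 3, 0] ∈ F_11^5.


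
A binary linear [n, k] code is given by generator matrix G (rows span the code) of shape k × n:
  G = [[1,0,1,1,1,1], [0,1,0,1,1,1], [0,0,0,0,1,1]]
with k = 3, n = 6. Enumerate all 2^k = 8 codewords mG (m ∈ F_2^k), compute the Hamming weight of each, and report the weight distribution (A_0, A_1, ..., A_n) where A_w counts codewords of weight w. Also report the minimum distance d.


Weight distribution: A_0 = 1, A_2 = 2, A_3 = 2, A_4 = 1, A_5 = 2. Minimum distance d = 2.

Enumerate all 2^3 = 8 messages m ∈ F_2^3.
For each, compute codeword c = mG in F_2^6, then tally its weight.
  m = 000 → c = 000000, weight = 0.
  m = 100 → c = 101111, weight = 5.
  m = 010 → c = 010111, weight = 4.
  m = 110 → c = 111000, weight = 3.
  m = 001 → c = 000011, weight = 2.
  m = 101 → c = 101100, weight = 3.
  m = 011 → c = 010100, weight = 2.
  m = 111 → c = 111011, weight = 5.
Tally weights:
  weight 0: 1 codewords.
  weight 2: 2 codewords.
  weight 3: 2 codewords.
  weight 4: 1 codewords.
  weight 5: 2 codewords.
Minimum distance d = smallest w > 0 with A_w > 0 = 2.
Sanity: Σ A_w = 8 = 2^3 = 8 ✓.


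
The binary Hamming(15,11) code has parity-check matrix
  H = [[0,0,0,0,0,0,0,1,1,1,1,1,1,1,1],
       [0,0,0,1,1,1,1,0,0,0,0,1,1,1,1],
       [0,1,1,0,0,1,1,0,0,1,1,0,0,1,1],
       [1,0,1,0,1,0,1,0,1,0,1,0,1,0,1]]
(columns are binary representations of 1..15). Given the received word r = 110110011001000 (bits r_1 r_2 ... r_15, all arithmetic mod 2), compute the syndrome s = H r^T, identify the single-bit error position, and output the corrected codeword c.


s = (1, 1, 1, 1)^T, error position = 15, corrected codeword c = 110110011001001

Compute s = H r^T mod 2 one row at a time:
  s_1 = 1 + 1 + 0 + 0 + 1 + 0 + 0 + 0 = 3 ≡ 1 (mod 2).
  s_2 = 1 + 1 + 0 + 0 + 1 + 0 + 0 + 0 = 3 ≡ 1 (mod 2).
  s_3 = 1 + 0 + 0 + 0 + 0 + 0 + 0 + 0 = 1 ≡ 1 (mod 2).
  s_4 = 1 + 0 + 1 + 0 + 1 + 0 + 0 + 0 = 3 ≡ 1 (mod 2).
s = (1, 1, 1, 1)^T — this equals column 15 of H (binary 1111), so error is at position 15.
Correct: flip bit 15 of r = 110110011001000 to get c = 110110011001001.


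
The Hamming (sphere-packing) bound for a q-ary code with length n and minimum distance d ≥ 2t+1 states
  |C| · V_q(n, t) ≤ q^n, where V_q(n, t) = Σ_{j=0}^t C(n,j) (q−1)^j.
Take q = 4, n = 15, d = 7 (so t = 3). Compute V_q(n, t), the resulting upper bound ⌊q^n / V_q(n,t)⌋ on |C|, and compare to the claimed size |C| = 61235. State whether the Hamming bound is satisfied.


V_q(n, t) = 13276, q^n = 1073741824, Hamming bound = 80878, |C| = 61235 ≤ bound (satisfied).

Step 1: Compute V_q(n, t) = Σ_{j=0}^3 C(n, j) (q−1)^j.
  j = 0: C(15,0)·(3)^0 = 1·1 = 1.
  j = 1: C(15,1)·(3)^1 = 15·3 = 45.
  j = 2: C(15,2)·(3)^2 = 105·9 = 945.
  j = 3: C(15,3)·(3)^3 = 455·27 = 12285.
  V_q(n, t) = 1 + 45 + 945 + 12285 = 13276.
Step 2: q^n = 4^15 = 1073741824.
Step 3: Hamming bound ⌊q^n / V_q(n,t)⌋ = ⌊1073741824/13276⌋ = 80878.
Step 4: Compare |C| = 61235 to 80878: satisfied.
The claimed |C| lies below the Hamming bound.


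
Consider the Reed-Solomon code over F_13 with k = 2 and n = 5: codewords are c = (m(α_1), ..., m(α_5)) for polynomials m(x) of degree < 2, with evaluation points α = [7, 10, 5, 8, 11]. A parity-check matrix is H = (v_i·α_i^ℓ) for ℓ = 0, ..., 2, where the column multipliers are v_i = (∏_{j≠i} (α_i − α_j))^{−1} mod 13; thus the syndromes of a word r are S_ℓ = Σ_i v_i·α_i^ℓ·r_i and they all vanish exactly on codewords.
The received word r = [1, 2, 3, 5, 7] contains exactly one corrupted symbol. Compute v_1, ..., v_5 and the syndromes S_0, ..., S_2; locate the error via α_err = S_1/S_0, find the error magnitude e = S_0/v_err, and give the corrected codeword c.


S = (7, 10, 5), error at position 1, error magnitude e = 1, c = [0, 2, 3, 5, 7].

Step 1: column multipliers v_i = (∏_{j≠i}(α_i − α_j))^{−1} mod 13.
  i = 1 (α = 7): (7−10)(7−5)(7−8)(7−11) = (−3)·2·(−1)·(−4) = −24 ≡ 2, so v_1 = 2^{−1} = 7 (mod 13).
  i = 2 (α = 10): (10−7)(10−5)(10−8)(10−11) = 3·5·2·(−1) = −30 ≡ 9, so v_2 = 9^{−1} = 3 (mod 13).
  i = 3 (α = 5): (5−7)(5−10)(5−8)(5−11) = (−2)·(−5)·(−3)·(−6) = 180 ≡ 11, so v_3 = 11^{−1} = 6 (mod 13).
  i = 4 (α = 8): (8−7)(8−10)(8−5)(8−11) = 1·(−2)·3·(−3) = 18 ≡ 5, so v_4 = 5^{−1} = 8 (mod 13).
  i = 5 (α = 11): (11−7)(11−10)(11−5)(11−8) = 4·1·6·3 = 72 ≡ 7, so v_5 = 7^{−1} = 2 (mod 13).
  v = [7, 3, 6, 8, 2].
Step 2: syndromes of r = [1, 2, 3, 5, 7] (all sums mod 13).
  S_0 = Σ v_i r_i = 7·1 + 3·2 + 6·3 + 8·5 + 2·7 = 85 ≡ 7.
  S_1 = Σ v_i α_i r_i = 7·7·1 + 3·10·2 + 6·5·3 + 8·8·5 + 2·11·7 = 673 ≡ 10.
  α_i^2 mod 13 = [10, 9, 12, 12, 4].
  S_2 = Σ v_i α_i^2 r_i = 7·10·1 + 3·9·2 + 6·12·3 + 8·12·5 + 2·4·7 = 876 ≡ 5.
  S = (7, 10, 5) ≠ 0, so r is not a codeword (an error is present).
Step 3: locate the error. For a single error e at position i, S_ℓ = v_i·e·α_i^ℓ, so α_err = S_1/S_0.
  S_0^{−1} = 7^{−1} = 2 (mod 13), so α_err = 10·2 = 20 ≡ 7 = α_1. Error position i = 1.
  Consistency check: S_2/S_1 = 5·4 = 20 ≡ 7 = α_err ✓ (single-error assumption holds).
Step 4: error magnitude e = S_0/v_1 = S_0·∏_{j≠1}(α_1 − α_j) = 7·2 = 14 ≡ 1 (mod 13).
Step 5: correct position 1: c_1 = r_1 − e = 1 − 1 ≡ 0 (mod 13). Hence c = [0, 2, 3, 5, 7].
  Check: interpolating c through the α_i gives m(x) = 4 + 5·x (degree < 2) with m(α_i) = c_i for every i, so c is indeed a codeword.


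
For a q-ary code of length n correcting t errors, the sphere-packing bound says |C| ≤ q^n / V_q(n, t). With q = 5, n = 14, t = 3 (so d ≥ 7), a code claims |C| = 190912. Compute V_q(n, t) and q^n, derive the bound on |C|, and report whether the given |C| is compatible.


V_q(n, t) = 24809, q^n = 6103515625, Hamming bound = 246020, |C| = 190912 ≤ bound (satisfied).

Step 1: Compute V_q(n, t) = Σ_{j=0}^3 C(n, j) (q−1)^j.
  j = 0: C(14,0)·(4)^0 = 1·1 = 1.
  j = 1: C(14,1)·(4)^1 = 14·4 = 56.
  j = 2: C(14,2)·(4)^2 = 91·16 = 1456.
  j = 3: C(14,3)·(4)^3 = 364·64 = 23296.
  V_q(n, t) = 1 + 56 + 1456 + 23296 = 24809.
Step 2: q^n = 5^14 = 6103515625.
Step 3: Hamming bound ⌊q^n / V_q(n,t)⌋ = ⌊6103515625/24809⌋ = 246020.
Step 4: Compare |C| = 190912 to 246020: satisfied.
The claimed |C| lies below the Hamming bound.


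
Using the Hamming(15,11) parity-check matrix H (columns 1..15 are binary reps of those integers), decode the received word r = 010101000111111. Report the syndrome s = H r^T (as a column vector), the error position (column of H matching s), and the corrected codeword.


s = (0, 0, 0, 1)^T, error position = 1, corrected codeword c = 110101000111111

Compute s = H r^T mod 2 one row at a time:
  s_1 = 0 + 0 + 1 + 1 + 1 + 1 + 1 + 1 = 6 ≡ 0 (mod 2).
  s_2 = 1 + 0 + 1 + 0 + 1 + 1 + 1 + 1 = 6 ≡ 0 (mod 2).
  s_3 = 1 + 0 + 1 + 0 + 1 + 1 + 1 + 1 = 6 ≡ 0 (mod 2).
  s_4 = 0 + 0 + 0 + 0 + 0 + 1 + 1 + 1 = 3 ≡ 1 (mod 2).
s = (0, 0, 0, 1)^T — this equals column 1 of H (binary 0001), so error is at position 1.
Correct: flip bit 1 of r = 010101000111111 to get c = 110101000111111.


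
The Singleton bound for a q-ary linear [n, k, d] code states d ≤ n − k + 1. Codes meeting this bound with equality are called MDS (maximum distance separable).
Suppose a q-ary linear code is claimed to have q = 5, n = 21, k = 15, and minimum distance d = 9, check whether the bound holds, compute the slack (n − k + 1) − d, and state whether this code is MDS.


Singleton RHS = n − k + 1 = 7, slack = -2, bound violated (no such code; not MDS).

Singleton bound: d ≤ n − k + 1.
Here n = 21, k = 15, so n − k + 1 = 7.
Given d = 9, check d ≤ 7: NO.
Slack = (n − k + 1) − d = -2.
The slack is negative: d = 9 exceeds n − k + 1 = 7 by 2, so the Singleton bound is violated and no linear [21, 15, 9]_5 code can exist. In particular it is not MDS (MDS requires d = n − k + 1 exactly).
Description: the claimed parameters are [21, 15, 9]_5; such a code would be impossible (violates the Singleton bound).


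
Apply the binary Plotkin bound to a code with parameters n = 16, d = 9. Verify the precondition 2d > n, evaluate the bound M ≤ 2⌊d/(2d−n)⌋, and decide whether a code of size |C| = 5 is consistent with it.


Plotkin bound M ≤ 8; given |C| = 5 ≤ bound (satisfied).

Check applicability: 2d = 18, n = 16.
2d − n = 2 > 0, so Plotkin applies.
Compute d/(2d−n) = 9/2 ≈ 4.5000.
⌊d/(2d−n)⌋ = 4.
Plotkin bound: M ≤ 2·4 = 8.
Given |C| = 5, check: satisfied.
This |C| is below the Plotkin bound.


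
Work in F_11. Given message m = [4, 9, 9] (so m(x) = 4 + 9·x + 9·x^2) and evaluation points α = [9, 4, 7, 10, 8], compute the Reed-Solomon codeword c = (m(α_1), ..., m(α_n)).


c = [0, 8, 2, 4, 3]

Message polynomial: m(x) = 4 + 9·x + 9·x^2 (mod 11).
For each evaluation point α_i, compute m(α_i) mod 11:
  α_1 = 9: Horner steps 9 → 2 → 0, so m(9) = 0.
  α_2 = 4: Horner steps 9 → 1 → 8, so m(4) = 8.
  α_3 = 7: Horner steps 9 → 6 → 2, so m(7) = 2.
  α_4 = 10: Horner steps 9 → 0 → 4, so m(10) = 4.
  α_5 = 8: Horner steps 9 → 4 → 3, so m(8) = 3.
Codeword c = [0, 8, 2, 4, 3] ∈ F_11^5.


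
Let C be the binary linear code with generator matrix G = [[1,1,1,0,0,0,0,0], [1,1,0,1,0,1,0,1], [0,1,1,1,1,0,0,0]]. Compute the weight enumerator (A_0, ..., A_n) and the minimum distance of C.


Weight distribution: A_0 = 1, A_3 = 2, A_4 = 3, A_5 = 2. Minimum distance d = 3.

Enumerate all 2^3 = 8 messages m ∈ F_2^3.
For each, compute codeword c = mG in F_2^8, then tally its weight.
  m = 000 → c = 00000000, weight = 0.
  m = 100 → c = 11100000, weight = 3.
  m = 010 → c = 11010101, weight = 5.
  m = 110 → c = 00110101, weight = 4.
  m = 001 → c = 01111000, weight = 4.
  m = 101 → c = 10011000, weight = 3.
  m = 011 → c = 10101101, weight = 5.
  m = 111 → c = 01001101, weight = 4.
Tally weights:
  weight 0: 1 codewords.
  weight 3: 2 codewords.
  weight 4: 3 codewords.
  weight 5: 2 codewords.
Minimum distance d = smallest w > 0 with A_w > 0 = 3.
Sanity: Σ A_w = 8 = 2^3 = 8 ✓.


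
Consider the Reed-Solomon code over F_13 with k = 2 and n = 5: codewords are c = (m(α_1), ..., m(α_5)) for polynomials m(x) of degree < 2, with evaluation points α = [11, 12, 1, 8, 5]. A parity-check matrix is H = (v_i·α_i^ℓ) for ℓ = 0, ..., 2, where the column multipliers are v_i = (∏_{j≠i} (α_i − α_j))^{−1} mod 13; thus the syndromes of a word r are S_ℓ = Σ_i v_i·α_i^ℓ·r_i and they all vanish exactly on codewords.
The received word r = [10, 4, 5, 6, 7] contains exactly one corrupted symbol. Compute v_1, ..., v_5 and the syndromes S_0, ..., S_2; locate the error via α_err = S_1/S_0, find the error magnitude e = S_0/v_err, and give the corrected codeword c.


S = (6, 9, 7), error at position 4, error magnitude e = 4, c = [10, 4, 5, 2, 7].

Step 1: column multipliers v_i = (∏_{j≠i}(α_i − α_j))^{−1} mod 13.
  i = 1 (α = 11): (11−12)(11−1)(11−8)(11−5) = (−1)·10·3·6 = −180 ≡ 2, so v_1 = 2^{−1} = 7 (mod 13).
  i = 2 (α = 12): (12−11)(12−1)(12−8)(12−5) = 1·11·4·7 = 308 ≡ 9, so v_2 = 9^{−1} = 3 (mod 13).
  i = 3 (α = 1): (1−11)(1−12)(1−8)(1−5) = (−10)·(−11)·(−7)·(−4) = 3080 ≡ 12, so v_3 = 12^{−1} = 12 (mod 13).
  i = 4 (α = 8): (8−11)(8−12)(8−1)(8−5) = (−3)·(−4)·7·3 = 252 ≡ 5, so v_4 = 5^{−1} = 8 (mod 13).
  i = 5 (α = 5): (5−11)(5−12)(5−1)(5−8) = (−6)·(−7)·4·(−3) = −504 ≡ 3, so v_5 = 3^{−1} = 9 (mod 13).
  v = [7, 3, 12, 8, 9].
Step 2: syndromes of r = [10, 4, 5, 6, 7] (all sums mod 13).
  S_0 = Σ v_i r_i = 7·10 + 3·4 + 12·5 + 8·6 + 9·7 = 253 ≡ 6.
  S_1 = Σ v_i α_i r_i = 7·11·10 + 3·12·4 + 12·1·5 + 8·8·6 + 9·5·7 = 1673 ≡ 9.
  α_i^2 mod 13 = [4, 1, 1, 12, 12].
  S_2 = Σ v_i α_i^2 r_i = 7·4·10 + 3·1·4 + 12·1·5 + 8·12·6 + 9·12·7 = 1684 ≡ 7.
  S = (6, 9, 7) ≠ 0, so r is not a codeword (an error is present).
Step 3: locate the error. For a single error e at position i, S_ℓ = v_i·e·α_i^ℓ, so α_err = S_1/S_0.
  S_0^{−1} = 6^{−1} = 11 (mod 13), so α_err = 9·11 = 99 ≡ 8 = α_4. Error position i = 4.
  Consistency check: S_2/S_1 = 7·3 = 21 ≡ 8 = α_err ✓ (single-error assumption holds).
Step 4: error magnitude e = S_0/v_4 = S_0·∏_{j≠4}(α_4 − α_j) = 6·5 = 30 ≡ 4 (mod 13).
Step 5: correct position 4: c_4 = r_4 − e = 6 − 4 ≡ 2 (mod 13). Hence c = [10, 4, 5, 2, 7].
  Check: interpolating c through the α_i gives m(x) = 11 + 7·x (degree < 2) with m(α_i) = c_i for every i, so c is indeed a codeword.


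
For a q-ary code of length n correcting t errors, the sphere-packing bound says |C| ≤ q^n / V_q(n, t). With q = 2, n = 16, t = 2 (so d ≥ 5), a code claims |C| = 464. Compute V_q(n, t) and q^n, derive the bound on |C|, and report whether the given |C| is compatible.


V_q(n, t) = 137, q^n = 65536, Hamming bound = 478, |C| = 464 ≤ bound (satisfied).

Step 1: Compute V_q(n, t) = Σ_{j=0}^2 C(n, j) (q−1)^j.
  j = 0: C(16,0)·(1)^0 = 1·1 = 1.
  j = 1: C(16,1)·(1)^1 = 16·1 = 16.
  j = 2: C(16,2)·(1)^2 = 120·1 = 120.
  V_q(n, t) = 1 + 16 + 120 = 137.
Step 2: q^n = 2^16 = 65536.
Step 3: Hamming bound ⌊q^n / V_q(n,t)⌋ = ⌊65536/137⌋ = 478.
Step 4: Compare |C| = 464 to 478: satisfied.
The claimed |C| lies below the Hamming bound.


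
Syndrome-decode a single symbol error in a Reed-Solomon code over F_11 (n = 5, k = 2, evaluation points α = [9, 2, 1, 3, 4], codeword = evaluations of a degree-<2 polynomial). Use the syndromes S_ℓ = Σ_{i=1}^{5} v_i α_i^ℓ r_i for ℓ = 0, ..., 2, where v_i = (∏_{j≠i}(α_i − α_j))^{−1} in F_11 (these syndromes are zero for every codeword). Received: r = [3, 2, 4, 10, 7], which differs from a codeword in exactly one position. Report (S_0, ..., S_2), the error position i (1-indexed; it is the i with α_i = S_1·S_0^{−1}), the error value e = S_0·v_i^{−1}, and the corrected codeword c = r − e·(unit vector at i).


S = (8, 8, 8), error at position 3, error magnitude e = 10, c = [3, 2, 5, 10, 7].

Step 1: column multipliers v_i = (∏_{j≠i}(α_i − α_j))^{−1} mod 11.
  i = 1 (α = 9): (9−2)(9−1)(9−3)(9−4) = 7·8·6·5 = 1680 ≡ 8, so v_1 = 8^{−1} = 7 (mod 11).
  i = 2 (α = 2): (2−9)(2−1)(2−3)(2−4) = (−7)·1·(−1)·(−2) = −14 ≡ 8, so v_2 = 8^{−1} = 7 (mod 11).
  i = 3 (α = 1): (1−9)(1−2)(1−3)(1−4) = (−8)·(−1)·(−2)·(−3) = 48 ≡ 4, so v_3 = 4^{−1} = 3 (mod 11).
  i = 4 (α = 3): (3−9)(3−2)(3−1)(3−4) = (−6)·1·2·(−1) = 12 ≡ 1, so v_4 = 1^{−1} = 1 (mod 11).
  i = 5 (α = 4): (4−9)(4−2)(4−1)(4−3) = (−5)·2·3·1 = −30 ≡ 3, so v_5 = 3^{−1} = 4 (mod 11).
  v = [7, 7, 3, 1, 4].
Step 2: syndromes of r = [3, 2, 4, 10, 7] (all sums mod 11).
  S_0 = Σ v_i r_i = 7·3 + 7·2 + 3·4 + 1·10 + 4·7 = 85 ≡ 8.
  S_1 = Σ v_i α_i r_i = 7·9·3 + 7·2·2 + 3·1·4 + 1·3·10 + 4·4·7 = 371 ≡ 8.
  α_i^2 mod 11 = [4, 4, 1, 9, 5].
  S_2 = Σ v_i α_i^2 r_i = 7·4·3 + 7·4·2 + 3·1·4 + 1·9·10 + 4·5·7 = 382 ≡ 8.
  S = (8, 8, 8) ≠ 0, so r is not a codeword (an error is present).
Step 3: locate the error. For a single error e at position i, S_ℓ = v_i·e·α_i^ℓ, so α_err = S_1/S_0.
  S_0^{−1} = 8^{−1} = 7 (mod 11), so α_err = 8·7 = 56 ≡ 1 = α_3. Error position i = 3.
  Consistency check: S_2/S_1 = 8·7 = 56 ≡ 1 = α_err ✓ (single-error assumption holds).
Step 4: error magnitude e = S_0/v_3 = S_0·∏_{j≠3}(α_3 − α_j) = 8·4 = 32 ≡ 10 (mod 11).
Step 5: correct position 3: c_3 = r_3 − e = 4 − 10 ≡ 5 (mod 11). Hence c = [3, 2, 5, 10, 7].
  Check: interpolating c through the α_i gives m(x) = 8 + 8·x (degree < 2) with m(α_i) = c_i for every i, so c is indeed a codeword.


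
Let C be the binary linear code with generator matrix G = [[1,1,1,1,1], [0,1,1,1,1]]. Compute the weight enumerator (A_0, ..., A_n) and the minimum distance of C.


Weight distribution: A_0 = 1, A_1 = 1, A_4 = 1, A_5 = 1. Minimum distance d = 1.

Enumerate all 2^2 = 4 messages m ∈ F_2^2.
For each, compute codeword c = mG in F_2^5, then tally its weight.
  m = 00 → c = 00000, weight = 0.
  m = 10 → c = 11111, weight = 5.
  m = 01 → c = 01111, weight = 4.
  m = 11 → c = 10000, weight = 1.
Tally weights:
  weight 0: 1 codewords.
  weight 1: 1 codewords.
  weight 4: 1 codewords.
  weight 5: 1 codewords.
Minimum distance d = smallest w > 0 with A_w > 0 = 1.
Sanity: Σ A_w = 4 = 2^2 = 4 ✓.


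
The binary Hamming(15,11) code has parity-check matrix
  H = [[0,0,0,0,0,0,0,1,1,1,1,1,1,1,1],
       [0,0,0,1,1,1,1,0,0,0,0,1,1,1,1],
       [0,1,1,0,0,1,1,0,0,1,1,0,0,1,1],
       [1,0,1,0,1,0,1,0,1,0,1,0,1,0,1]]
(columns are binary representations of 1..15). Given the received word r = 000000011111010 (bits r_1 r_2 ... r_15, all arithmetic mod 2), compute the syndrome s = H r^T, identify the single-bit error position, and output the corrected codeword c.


s = (0, 0, 1, 0)^T, error position = 2, corrected codeword c = 010000011111010

Compute s = H r^T mod 2 one row at a time:
  s_1 = 1 + 1 + 1 + 1 + 1 + 0 + 1 + 0 = 6 ≡ 0 (mod 2).
  s_2 = 0 + 0 + 0 + 0 + 1 + 0 + 1 + 0 = 2 ≡ 0 (mod 2).
  s_3 = 0 + 0 + 0 + 0 + 1 + 1 + 1 + 0 = 3 ≡ 1 (mod 2).
  s_4 = 0 + 0 + 0 + 0 + 1 + 1 + 0 + 0 = 2 ≡ 0 (mod 2).
s = (0, 0, 1, 0)^T — this equals column 2 of H (binary 0010), so error is at position 2.
Correct: flip bit 2 of r = 000000011111010 to get c = 010000011111010.


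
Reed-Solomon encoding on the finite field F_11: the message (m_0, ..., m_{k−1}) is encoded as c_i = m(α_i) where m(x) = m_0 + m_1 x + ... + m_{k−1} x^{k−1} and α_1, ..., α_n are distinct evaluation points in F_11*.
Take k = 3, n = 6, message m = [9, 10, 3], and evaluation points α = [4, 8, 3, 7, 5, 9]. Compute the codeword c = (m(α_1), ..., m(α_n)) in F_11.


c = [9, 6, 0, 6, 2, 1]

Message polynomial: m(x) = 9 + 10·x + 3·x^2 (mod 11).
For each evaluation point α_i, compute m(α_i) mod 11:
  α_1 = 4: Horner steps 3 → 0 → 9, so m(4) = 9.
  α_2 = 8: Horner steps 3 → 1 → 6, so m(8) = 6.
  α_3 = 3: Horner steps 3 → 8 → 0, so m(3) = 0.
  α_4 = 7: Horner steps 3 → 9 → 6, so m(7) = 6.
  α_5 = 5: Horner steps 3 → 3 → 2, so m(5) = 2.
  α_6 = 9: Horner steps 3 → 4 → 1, so m(9) = 1.
Codeword c = [9, 6, 0, 6, 2, 1] ∈ F_11^6.


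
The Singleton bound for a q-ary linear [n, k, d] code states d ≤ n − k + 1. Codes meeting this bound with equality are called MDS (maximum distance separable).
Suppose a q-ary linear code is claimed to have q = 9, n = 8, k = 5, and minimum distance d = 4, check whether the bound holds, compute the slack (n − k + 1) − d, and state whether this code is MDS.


Singleton RHS = n − k + 1 = 4, slack = 0, bound satisfied, MDS.

Singleton bound: d ≤ n − k + 1.
Here n = 8, k = 5, so n − k + 1 = 4.
Given d = 4, check d ≤ 4: YES.
Slack = (n − k + 1) − d = 0.
The code is MDS (slack = 0).
Description: the claimed parameters are [8, 5, 4]_9; such a code would be MDS (meets Singleton bound).


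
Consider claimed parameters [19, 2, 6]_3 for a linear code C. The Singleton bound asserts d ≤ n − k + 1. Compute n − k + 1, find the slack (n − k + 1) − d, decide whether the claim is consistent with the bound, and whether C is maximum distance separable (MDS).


Singleton RHS = n − k + 1 = 18, slack = 12, bound satisfied, not MDS.

Singleton bound: d ≤ n − k + 1.
Here n = 19, k = 2, so n − k + 1 = 18.
Given d = 6, check d ≤ 18: YES.
Slack = (n − k + 1) − d = 12.
The code is NOT MDS (slack = 12 > 0).
Description: the claimed parameters are [19, 2, 6]_3; such a code would be non-MDS.


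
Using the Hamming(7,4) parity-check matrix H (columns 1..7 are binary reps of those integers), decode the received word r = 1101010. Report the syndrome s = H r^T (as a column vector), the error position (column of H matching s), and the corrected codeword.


s = (0, 0, 1)^T, error position = 1, corrected codeword c = 0101010

Compute s = H r^T mod 2 one row at a time:
  s_1 = 1 + 0 + 1 + 0 = 2 ≡ 0 (mod 2).
  s_2 = 1 + 0 + 1 + 0 = 2 ≡ 0 (mod 2).
  s_3 = 1 + 0 + 0 + 0 = 1 ≡ 1 (mod 2).
s = (0, 0, 1)^T — this equals column 1 of H (binary 001), so error is at position 1.
Correct: flip bit 1 of r = 1101010 to get c = 0101010.


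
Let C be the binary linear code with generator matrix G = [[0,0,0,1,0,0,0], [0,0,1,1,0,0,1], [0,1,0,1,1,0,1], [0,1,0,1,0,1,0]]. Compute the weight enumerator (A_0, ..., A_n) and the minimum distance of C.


Weight distribution: A_0 = 1, A_1 = 1, A_2 = 2, A_3 = 6, A_4 = 5, A_5 = 1. Minimum distance d = 1.

Enumerate all 2^4 = 16 messages m ∈ F_2^4.
For each, compute codeword c = mG in F_2^7, then tally its weight.
  m = 0000 → c = 0000000, weight = 0.
  m = 1000 → c = 0001000, weight = 1.
  m = 0100 → c = 0011001, weight = 3.
  m = 1100 → c = 0010001, weight = 2.
  m = 0010 → c = 0101101, weight = 4.
  m = 1010 → c = 0100101, weight = 3.
  m = 0110 → c = 0110100, weight = 3.
  m = 1110 → c = 0111100, weight = 4.
  m = 0001 → c = 0101010, weight = 3.
  m = 1001 → c = 0100010, weight = 2.
  m = 0101 → c = 0110011, weight = 4.
  m = 1101 → c = 0111011, weight = 5.
  m = 0011 → c = 0000111, weight = 3.
  m = 1011 → c = 0001111, weight = 4.
  m = 0111 → c = 0011110, weight = 4.
  m = 1111 → c = 0010110, weight = 3.
Tally weights:
  weight 0: 1 codewords.
  weight 1: 1 codewords.
  weight 2: 2 codewords.
  weight 3: 6 codewords.
  weight 4: 5 codewords.
  weight 5: 1 codewords.
Minimum distance d = smallest w > 0 with A_w > 0 = 1.
Sanity: Σ A_w = 16 = 2^4 = 16 ✓.


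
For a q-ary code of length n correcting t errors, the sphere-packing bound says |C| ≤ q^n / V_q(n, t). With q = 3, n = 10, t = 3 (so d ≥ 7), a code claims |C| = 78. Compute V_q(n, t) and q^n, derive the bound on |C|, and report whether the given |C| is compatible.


V_q(n, t) = 1161, q^n = 59049, Hamming bound = 50, |C| = 78 > bound (violated).

Step 1: Compute V_q(n, t) = Σ_{j=0}^3 C(n, j) (q−1)^j.
  j = 0: C(10,0)·(2)^0 = 1·1 = 1.
  j = 1: C(10,1)·(2)^1 = 10·2 = 20.
  j = 2: C(10,2)·(2)^2 = 45·4 = 180.
  j = 3: C(10,3)·(2)^3 = 120·8 = 960.
  V_q(n, t) = 1 + 20 + 180 + 960 = 1161.
Step 2: q^n = 3^10 = 59049.
Step 3: Hamming bound ⌊q^n / V_q(n,t)⌋ = ⌊59049/1161⌋ = 50.
Step 4: Compare |C| = 78 to 50: violated.
The claimed |C| lies above the Hamming bound, so no 3-ary code of length 10 with d ≥ 7 can have 78 codewords.


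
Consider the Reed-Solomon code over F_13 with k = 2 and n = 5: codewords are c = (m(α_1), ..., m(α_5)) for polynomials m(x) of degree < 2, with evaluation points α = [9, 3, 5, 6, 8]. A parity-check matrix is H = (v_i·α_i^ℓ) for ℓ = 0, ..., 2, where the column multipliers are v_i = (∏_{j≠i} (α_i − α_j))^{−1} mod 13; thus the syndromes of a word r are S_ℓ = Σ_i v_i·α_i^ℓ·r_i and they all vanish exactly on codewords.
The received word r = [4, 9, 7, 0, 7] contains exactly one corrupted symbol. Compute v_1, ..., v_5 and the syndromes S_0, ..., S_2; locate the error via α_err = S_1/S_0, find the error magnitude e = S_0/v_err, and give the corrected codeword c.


S = (2, 10, 11), error at position 3, error magnitude e = 4, c = [4, 9, 3, 0, 7].

Step 1: column multipliers v_i = (∏_{j≠i}(α_i − α_j))^{−1} mod 13.
  i = 1 (α = 9): (9−3)(9−5)(9−6)(9−8) = 6·4·3·1 = 72 ≡ 7, so v_1 = 7^{−1} = 2 (mod 13).
  i = 2 (α = 3): (3−9)(3−5)(3−6)(3−8) = (−6)·(−2)·(−3)·(−5) = 180 ≡ 11, so v_2 = 11^{−1} = 6 (mod 13).
  i = 3 (α = 5): (5−9)(5−3)(5−6)(5−8) = (−4)·2·(−1)·(−3) = −24 ≡ 2, so v_3 = 2^{−1} = 7 (mod 13).
  i = 4 (α = 6): (6−9)(6−3)(6−5)(6−8) = (−3)·3·1·(−2) = 18 ≡ 5, so v_4 = 5^{−1} = 8 (mod 13).
  i = 5 (α = 8): (8−9)(8−3)(8−5)(8−6) = (−1)·5·3·2 = −30 ≡ 9, so v_5 = 9^{−1} = 3 (mod 13).
  v = [2, 6, 7, 8, 3].
Step 2: syndromes of r = [4, 9, 7, 0, 7] (all sums mod 13).
  S_0 = Σ v_i r_i = 2·4 + 6·9 + 7·7 + 8·0 + 3·7 = 132 ≡ 2.
  S_1 = Σ v_i α_i r_i = 2·9·4 + 6·3·9 + 7·5·7 + 8·6·0 + 3·8·7 = 647 ≡ 10.
  α_i^2 mod 13 = [3, 9, 12, 10, 12].
  S_2 = Σ v_i α_i^2 r_i = 2·3·4 + 6·9·9 + 7·12·7 + 8·10·0 + 3·12·7 = 1350 ≡ 11.
  S = (2, 10, 11) ≠ 0, so r is not a codeword (an error is present).
Step 3: locate the error. For a single error e at position i, S_ℓ = v_i·e·α_i^ℓ, so α_err = S_1/S_0.
  S_0^{−1} = 2^{−1} = 7 (mod 13), so α_err = 10·7 = 70 ≡ 5 = α_3. Error position i = 3.
  Consistency check: S_2/S_1 = 11·4 = 44 ≡ 5 = α_err ✓ (single-error assumption holds).
Step 4: error magnitude e = S_0/v_3 = S_0·∏_{j≠3}(α_3 − α_j) = 2·2 = 4 ≡ 4 (mod 13).
Step 5: correct position 3: c_3 = r_3 − e = 7 − 4 ≡ 3 (mod 13). Hence c = [4, 9, 3, 0, 7].
  Check: interpolating c through the α_i gives m(x) = 5 + 10·x (degree < 2) with m(α_i) = c_i for every i, so c is indeed a codeword.


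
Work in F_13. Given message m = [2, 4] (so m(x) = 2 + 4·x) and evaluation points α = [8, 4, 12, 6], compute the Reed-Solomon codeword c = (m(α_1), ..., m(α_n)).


c = [8, 5, 11, 0]

Message polynomial: m(x) = 2 + 4·x (mod 13).
For each evaluation point α_i, compute m(α_i) mod 13:
  α_1 = 8: Horner steps 4 → 8, so m(8) = 8.
  α_2 = 4: Horner steps 4 → 5, so m(4) = 5.
  α_3 = 12: Horner steps 4 → 11, so m(12) = 11.
  α_4 = 6: Horner steps 4 → 0, so m(6) = 0.
Codeword c = [8, 5, 11, 0] ∈ F_13^4.


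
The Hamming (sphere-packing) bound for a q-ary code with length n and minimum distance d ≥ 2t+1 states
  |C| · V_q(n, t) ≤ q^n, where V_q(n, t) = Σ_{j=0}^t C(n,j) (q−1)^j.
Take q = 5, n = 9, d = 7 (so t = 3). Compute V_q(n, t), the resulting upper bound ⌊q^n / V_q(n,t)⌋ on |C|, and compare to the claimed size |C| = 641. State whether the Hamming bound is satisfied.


V_q(n, t) = 5989, q^n = 1953125, Hamming bound = 326, |C| = 641 > bound (violated).

Step 1: Compute V_q(n, t) = Σ_{j=0}^3 C(n, j) (q−1)^j.
  j = 0: C(9,0)·(4)^0 = 1·1 = 1.
  j = 1: C(9,1)·(4)^1 = 9·4 = 36.
  j = 2: C(9,2)·(4)^2 = 36·16 = 576.
  j = 3: C(9,3)·(4)^3 = 84·64 = 5376.
  V_q(n, t) = 1 + 36 + 576 + 5376 = 5989.
Step 2: q^n = 5^9 = 1953125.
Step 3: Hamming bound ⌊q^n / V_q(n,t)⌋ = ⌊1953125/5989⌋ = 326.
Step 4: Compare |C| = 641 to 326: violated.
The claimed |C| lies above the Hamming bound, so no 5-ary code of length 9 with d ≥ 7 can have 641 codewords.


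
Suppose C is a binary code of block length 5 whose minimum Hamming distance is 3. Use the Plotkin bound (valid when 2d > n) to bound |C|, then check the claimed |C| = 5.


Plotkin bound M ≤ 6; given |C| = 5 ≤ bound (satisfied).

Check applicability: 2d = 6, n = 5.
2d − n = 1 > 0, so Plotkin applies.
Compute d/(2d−n) = 3/1 ≈ 3.0000.
⌊d/(2d−n)⌋ = 3.
Plotkin bound: M ≤ 2·3 = 6.
Given |C| = 5, check: satisfied.
This |C| is below the Plotkin bound.


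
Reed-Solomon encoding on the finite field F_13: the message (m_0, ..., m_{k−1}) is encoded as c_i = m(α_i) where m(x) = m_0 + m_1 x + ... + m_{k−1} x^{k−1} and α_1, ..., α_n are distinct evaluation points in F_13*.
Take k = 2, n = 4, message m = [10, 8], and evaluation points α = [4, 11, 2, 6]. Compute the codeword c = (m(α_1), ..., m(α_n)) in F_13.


c = [3, 7, 0, 6]

Message polynomial: m(x) = 10 + 8·x (mod 13).
For each evaluation point α_i, compute m(α_i) mod 13:
  α_1 = 4: Horner steps 8 → 3, so m(4) = 3.
  α_2 = 11: Horner steps 8 → 7, so m(11) = 7.
  α_3 = 2: Horner steps 8 → 0, so m(2) = 0.
  α_4 = 6: Horner steps 8 → 6, so m(6) = 6.
Codeword c = [3, 7, 0, 6] ∈ F_13^4.


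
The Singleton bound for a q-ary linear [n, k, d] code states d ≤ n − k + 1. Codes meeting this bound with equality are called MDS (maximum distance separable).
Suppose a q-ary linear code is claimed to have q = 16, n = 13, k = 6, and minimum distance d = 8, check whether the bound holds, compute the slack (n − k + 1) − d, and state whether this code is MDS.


Singleton RHS = n − k + 1 = 8, slack = 0, bound satisfied, MDS.

Singleton bound: d ≤ n − k + 1.
Here n = 13, k = 6, so n − k + 1 = 8.
Given d = 8, check d ≤ 8: YES.
Slack = (n − k + 1) − d = 0.
The code is MDS (slack = 0).
Description: the claimed parameters are [13, 6, 8]_16; such a code would be MDS (meets Singleton bound).


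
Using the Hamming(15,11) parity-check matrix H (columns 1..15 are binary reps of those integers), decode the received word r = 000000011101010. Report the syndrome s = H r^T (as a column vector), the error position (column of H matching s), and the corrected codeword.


s = (1, 0, 0, 1)^T, error position = 9, corrected codeword c = 000000010101010

Compute s = H r^T mod 2 one row at a time:
  s_1 = 1 + 1 + 1 + 0 + 1 + 0 + 1 + 0 = 5 ≡ 1 (mod 2).
  s_2 = 0 + 0 + 0 + 0 + 1 + 0 + 1 + 0 = 2 ≡ 0 (mod 2).
  s_3 = 0 + 0 + 0 + 0 + 1 + 0 + 1 + 0 = 2 ≡ 0 (mod 2).
  s_4 = 0 + 0 + 0 + 0 + 1 + 0 + 0 + 0 = 1 ≡ 1 (mod 2).
s = (1, 0, 0, 1)^T — this equals column 9 of H (binary 1001), so error is at position 9.
Correct: flip bit 9 of r = 000000011101010 to get c = 000000010101010.


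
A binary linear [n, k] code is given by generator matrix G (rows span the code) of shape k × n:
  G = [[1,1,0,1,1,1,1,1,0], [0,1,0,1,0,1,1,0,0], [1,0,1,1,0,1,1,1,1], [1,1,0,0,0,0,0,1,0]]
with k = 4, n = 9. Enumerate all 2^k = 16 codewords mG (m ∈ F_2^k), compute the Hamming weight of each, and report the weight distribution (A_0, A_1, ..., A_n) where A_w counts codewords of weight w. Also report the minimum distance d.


Weight distribution: A_0 = 1, A_2 = 2, A_3 = 2, A_4 = 3, A_5 = 3, A_6 = 2, A_7 = 2, A_9 = 1. Minimum distance d = 2.

Enumerate all 2^4 = 16 messages m ∈ F_2^4.
For each, compute codeword c = mG in F_2^9, then tally its weight.
  m = 0000 → c = 000000000, weight = 0.
  m = 1000 → c = 110111110, weight = 7.
  m = 0100 → c = 010101100, weight = 4.
  m = 1100 → c = 100010010, weight = 3.
  m = 0010 → c = 101101111, weight = 7.
  m = 1010 → c = 011010001, weight = 4.
  m = 0110 → c = 111000011, weight = 5.
  m = 1110 → c = 001111101, weight = 6.
  m = 0001 → c = 110000010, weight = 3.
  m = 1001 → c = 000111100, weight = 4.
  m = 0101 → c = 100101110, weight = 5.
  m = 1101 → c = 010010000, weight = 2.
  m = 0011 → c = 011101101, weight = 6.
  m = 1011 → c = 101010011, weight = 5.
  m = 0111 → c = 001000001, weight = 2.
  m = 1111 → c = 111111111, weight = 9.
Tally weights:
  weight 0: 1 codewords.
  weight 2: 2 codewords.
  weight 3: 2 codewords.
  weight 4: 3 codewords.
  weight 5: 3 codewords.
  weight 6: 2 codewords.
  weight 7: 2 codewords.
  weight 9: 1 codewords.
Minimum distance d = smallest w > 0 with A_w > 0 = 2.
Sanity: Σ A_w = 16 = 2^4 = 16 ✓.


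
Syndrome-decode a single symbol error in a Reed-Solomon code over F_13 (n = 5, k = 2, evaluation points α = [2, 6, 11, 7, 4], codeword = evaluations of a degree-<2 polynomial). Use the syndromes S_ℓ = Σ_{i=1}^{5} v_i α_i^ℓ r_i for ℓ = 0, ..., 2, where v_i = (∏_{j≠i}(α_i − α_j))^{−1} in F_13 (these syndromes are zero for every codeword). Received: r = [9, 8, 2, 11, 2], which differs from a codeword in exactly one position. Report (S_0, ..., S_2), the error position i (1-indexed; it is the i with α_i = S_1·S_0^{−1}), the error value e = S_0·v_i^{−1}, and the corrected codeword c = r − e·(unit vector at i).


S = (8, 10, 6), error at position 3, error magnitude e = 5, c = [9, 8, 10, 11, 2].

Step 1: column multipliers v_i = (∏_{j≠i}(α_i − α_j))^{−1} mod 13.
  i = 1 (α = 2): (2−6)(2−11)(2−7)(2−4) = (−4)·(−9)·(−5)·(−2) = 360 ≡ 9, so v_1 = 9^{−1} = 3 (mod 13).
  i = 2 (α = 6): (6−2)(6−11)(6−7)(6−4) = 4·(−5)·(−1)·2 = 40 ≡ 1, so v_2 = 1^{−1} = 1 (mod 13).
  i = 3 (α = 11): (11−2)(11−6)(11−7)(11−4) = 9·5·4·7 = 1260 ≡ 12, so v_3 = 12^{−1} = 12 (mod 13).
  i = 4 (α = 7): (7−2)(7−6)(7−11)(7−4) = 5·1·(−4)·3 = −60 ≡ 5, so v_4 = 5^{−1} = 8 (mod 13).
  i = 5 (α = 4): (4−2)(4−6)(4−11)(4−7) = 2·(−2)·(−7)·(−3) = −84 ≡ 7, so v_5 = 7^{−1} = 2 (mod 13).
  v = [3, 1, 12, 8, 2].
Step 2: syndromes of r = [9, 8, 2, 11, 2] (all sums mod 13).
  S_0 = Σ v_i r_i = 3·9 + 1·8 + 12·2 + 8·11 + 2·2 = 151 ≡ 8.
  S_1 = Σ v_i α_i r_i = 3·2·9 + 1·6·8 + 12·11·2 + 8·7·11 + 2·4·2 = 998 ≡ 10.
  α_i^2 mod 13 = [4, 10, 4, 10, 3].
  S_2 = Σ v_i α_i^2 r_i = 3·4·9 + 1·10·8 + 12·4·2 + 8·10·11 + 2·3·2 = 1176 ≡ 6.
  S = (8, 10, 6) ≠ 0, so r is not a codeword (an error is present).
Step 3: locate the error. For a single error e at position i, S_ℓ = v_i·e·α_i^ℓ, so α_err = S_1/S_0.
  S_0^{−1} = 8^{−1} = 5 (mod 13), so α_err = 10·5 = 50 ≡ 11 = α_3. Error position i = 3.
  Consistency check: S_2/S_1 = 6·4 = 24 ≡ 11 = α_err ✓ (single-error assumption holds).
Step 4: error magnitude e = S_0/v_3 = S_0·∏_{j≠3}(α_3 − α_j) = 8·12 = 96 ≡ 5 (mod 13).
Step 5: correct position 3: c_3 = r_3 − e = 2 − 5 ≡ 10 (mod 13). Hence c = [9, 8, 10, 11, 2].
  Check: interpolating c through the α_i gives m(x) = 3 + 3·x (degree < 2) with m(α_i) = c_i for every i, so c is indeed a codeword.


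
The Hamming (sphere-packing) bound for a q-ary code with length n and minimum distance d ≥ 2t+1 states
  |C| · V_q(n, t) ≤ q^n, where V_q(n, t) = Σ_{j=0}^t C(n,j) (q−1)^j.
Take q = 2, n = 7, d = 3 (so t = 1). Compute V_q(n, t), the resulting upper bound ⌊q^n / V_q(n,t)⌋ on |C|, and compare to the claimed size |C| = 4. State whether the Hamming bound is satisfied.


V_q(n, t) = 8, q^n = 128, Hamming bound = 16, |C| = 4 ≤ bound (satisfied).

Step 1: Compute V_q(n, t) = Σ_{j=0}^1 C(n, j) (q−1)^j.
  j = 0: C(7,0)·(1)^0 = 1·1 = 1.
  j = 1: C(7,1)·(1)^1 = 7·1 = 7.
  V_q(n, t) = 1 + 7 = 8.
Step 2: q^n = 2^7 = 128.
Step 3: Hamming bound ⌊q^n / V_q(n,t)⌋ = ⌊128/8⌋ = 16.
Step 4: Compare |C| = 4 to 16: satisfied.
The claimed |C| lies below the Hamming bound.


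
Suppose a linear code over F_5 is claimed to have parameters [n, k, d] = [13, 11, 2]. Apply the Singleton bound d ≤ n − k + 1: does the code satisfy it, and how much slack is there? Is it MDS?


Singleton RHS = n − k + 1 = 3, slack = 1, bound satisfied, not MDS.

Singleton bound: d ≤ n − k + 1.
Here n = 13, k = 11, so n − k + 1 = 3.
Given d = 2, check d ≤ 3: YES.
Slack = (n − k + 1) − d = 1.
The code is NOT MDS (slack = 1 > 0).
Description: the claimed parameters are [13, 11, 2]_5; such a code would be non-MDS.


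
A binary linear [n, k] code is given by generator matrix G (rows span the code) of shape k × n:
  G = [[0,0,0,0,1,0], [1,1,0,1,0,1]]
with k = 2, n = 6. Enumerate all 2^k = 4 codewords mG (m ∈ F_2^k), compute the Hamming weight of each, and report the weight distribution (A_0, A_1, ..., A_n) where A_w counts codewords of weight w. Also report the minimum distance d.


Weight distribution: A_0 = 1, A_1 = 1, A_4 = 1, A_5 = 1. Minimum distance d = 1.

Enumerate all 2^2 = 4 messages m ∈ F_2^2.
For each, compute codeword c = mG in F_2^6, then tally its weight.
  m = 00 → c = 000000, weight = 0.
  m = 10 → c = 000010, weight = 1.
  m = 01 → c = 110101, weight = 4.
  m = 11 → c = 110111, weight = 5.
Tally weights:
  weight 0: 1 codewords.
  weight 1: 1 codewords.
  weight 4: 1 codewords.
  weight 5: 1 codewords.
Minimum distance d = smallest w > 0 with A_w > 0 = 1.
Sanity: Σ A_w = 4 = 2^2 = 4 ✓.


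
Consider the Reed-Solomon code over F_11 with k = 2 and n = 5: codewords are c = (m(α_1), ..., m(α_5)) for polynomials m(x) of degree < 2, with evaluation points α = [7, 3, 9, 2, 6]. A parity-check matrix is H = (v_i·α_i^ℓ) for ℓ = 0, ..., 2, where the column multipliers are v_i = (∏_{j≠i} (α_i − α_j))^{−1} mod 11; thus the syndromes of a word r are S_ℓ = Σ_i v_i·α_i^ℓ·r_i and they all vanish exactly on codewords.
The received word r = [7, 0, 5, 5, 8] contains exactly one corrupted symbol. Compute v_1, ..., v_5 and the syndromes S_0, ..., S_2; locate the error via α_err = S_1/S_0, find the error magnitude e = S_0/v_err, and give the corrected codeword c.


S = (6, 1, 2), error at position 4, error magnitude e = 4, c = [7, 0, 5, 1, 8].

Step 1: column multipliers v_i = (∏_{j≠i}(α_i − α_j))^{−1} mod 11.
  i = 1 (α = 7): (7−3)(7−9)(7−2)(7−6) = 4·(−2)·5·1 = −40 ≡ 4, so v_1 = 4^{−1} = 3 (mod 11).
  i = 2 (α = 3): (3−7)(3−9)(3−2)(3−6) = (−4)·(−6)·1·(−3) = −72 ≡ 5, so v_2 = 5^{−1} = 9 (mod 11).
  i = 3 (α = 9): (9−7)(9−3)(9−2)(9−6) = 2·6·7·3 = 252 ≡ 10, so v_3 = 10^{−1} = 10 (mod 11).
  i = 4 (α = 2): (2−7)(2−3)(2−9)(2−6) = (−5)·(−1)·(−7)·(−4) = 140 ≡ 8, so v_4 = 8^{−1} = 7 (mod 11).
  i = 5 (α = 6): (6−7)(6−3)(6−9)(6−2) = (−1)·3·(−3)·4 = 36 ≡ 3, so v_5 = 3^{−1} = 4 (mod 11).
  v = [3, 9, 10, 7, 4].
Step 2: syndromes of r = [7, 0, 5, 5, 8] (all sums mod 11).
  S_0 = Σ v_i r_i = 3·7 + 9·0 + 10·5 + 7·5 + 4·8 = 138 ≡ 6.
  S_1 = Σ v_i α_i r_i = 3·7·7 + 9·3·0 + 10·9·5 + 7·2·5 + 4·6·8 = 859 ≡ 1.
  α_i^2 mod 11 = [5, 9, 4, 4, 3].
  S_2 = Σ v_i α_i^2 r_i = 3·5·7 + 9·9·0 + 10·4·5 + 7·4·5 + 4·3·8 = 541 ≡ 2.
  S = (6, 1, 2) ≠ 0, so r is not a codeword (an error is present).
Step 3: locate the error. For a single error e at position i, S_ℓ = v_i·e·α_i^ℓ, so α_err = S_1/S_0.
  S_0^{−1} = 6^{−1} = 2 (mod 11), so α_err = 1·2 = 2 ≡ 2 = α_4. Error position i = 4.
  Consistency check: S_2/S_1 = 2·1 = 2 ≡ 2 = α_err ✓ (single-error assumption holds).
Step 4: error magnitude e = S_0/v_4 = S_0·∏_{j≠4}(α_4 − α_j) = 6·8 = 48 ≡ 4 (mod 11).
Step 5: correct position 4: c_4 = r_4 − e = 5 − 4 ≡ 1 (mod 11). Hence c = [7, 0, 5, 1, 8].
  Check: interpolating c through the α_i gives m(x) = 3 + 10·x (degree < 2) with m(α_i) = c_i for every i, so c is indeed a codeword.


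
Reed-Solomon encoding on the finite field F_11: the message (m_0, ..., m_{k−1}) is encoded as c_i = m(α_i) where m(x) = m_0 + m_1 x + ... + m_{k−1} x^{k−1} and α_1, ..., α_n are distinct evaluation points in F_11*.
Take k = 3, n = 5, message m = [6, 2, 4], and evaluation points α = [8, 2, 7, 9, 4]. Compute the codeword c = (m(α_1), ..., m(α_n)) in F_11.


c = [3, 4, 7, 7, 1]

Message polynomial: m(x) = 6 + 2·x + 4·x^2 (mod 11).
For each evaluation point α_i, compute m(α_i) mod 11:
  α_1 = 8: Horner steps 4 → 1 → 3, so m(8) = 3.
  α_2 = 2: Horner steps 4 → 10 → 4, so m(2) = 4.
  α_3 = 7: Horner steps 4 → 8 → 7, so m(7) = 7.
  α_4 = 9: Horner steps 4 → 5 → 7, so m(9) = 7.
  α_5 = 4: Horner steps 4 → 7 → 1, so m(4) = 1.
Codeword c = [3, 4, 7, 7, 1] ∈ F_11^5.


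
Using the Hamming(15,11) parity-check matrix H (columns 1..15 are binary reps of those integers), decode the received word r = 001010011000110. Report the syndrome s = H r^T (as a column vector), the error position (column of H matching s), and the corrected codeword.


s = (0, 1, 0, 0)^T, error position = 4, corrected codeword c = 001110011000110

Compute s = H r^T mod 2 one row at a time:
  s_1 = 1 + 1 + 0 + 0 + 0 + 1 + 1 + 0 = 4 ≡ 0 (mod 2).
  s_2 = 0 + 1 + 0 + 0 + 0 + 1 + 1 + 0 = 3 ≡ 1 (mod 2).
  s_3 = 0 + 1 + 0 + 0 + 0 + 0 + 1 + 0 = 2 ≡ 0 (mod 2).
  s_4 = 0 + 1 + 1 + 0 + 1 + 0 + 1 + 0 = 4 ≡ 0 (mod 2).
s = (0, 1, 0, 0)^T — this equals column 4 of H (binary 0100), so error is at position 4.
Correct: flip bit 4 of r = 001010011000110 to get c = 001110011000110.
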